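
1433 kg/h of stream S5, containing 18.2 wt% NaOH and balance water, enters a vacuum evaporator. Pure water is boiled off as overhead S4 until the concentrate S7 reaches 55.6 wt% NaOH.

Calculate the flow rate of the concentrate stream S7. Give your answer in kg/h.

469.1 kg/h

NaOH is conserved: 1433×0.182 = 260.81 kg/h all reports to the concentrate.
Concentrate = 260.81/(target fraction) = 469.08 kg/h.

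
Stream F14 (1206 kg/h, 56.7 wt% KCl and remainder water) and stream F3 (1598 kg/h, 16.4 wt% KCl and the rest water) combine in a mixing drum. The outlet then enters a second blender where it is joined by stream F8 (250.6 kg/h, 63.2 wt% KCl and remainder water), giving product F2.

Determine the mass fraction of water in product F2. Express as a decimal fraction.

0.638

Overall, product flow = 3054.6 kg/h.
water in = 1206×0.433 + 1598×0.836 + 250.6×0.368 = 1950.3 kg/h.
water fraction in F2 = 0.638.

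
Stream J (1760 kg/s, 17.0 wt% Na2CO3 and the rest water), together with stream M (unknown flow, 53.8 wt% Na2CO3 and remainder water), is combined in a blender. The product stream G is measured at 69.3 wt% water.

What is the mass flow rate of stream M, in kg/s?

Let M be the unknown flow. Total out = 1760 + M.
water balance: 1460.8 + 0.462·M = 0.693·(1760 + M)
(0.462 − 0.693)·M = 0.693×1760 − 1460.8 = -241.12
M = -241.12 / -0.231 = 1043.8 kg/s

1044 kg/s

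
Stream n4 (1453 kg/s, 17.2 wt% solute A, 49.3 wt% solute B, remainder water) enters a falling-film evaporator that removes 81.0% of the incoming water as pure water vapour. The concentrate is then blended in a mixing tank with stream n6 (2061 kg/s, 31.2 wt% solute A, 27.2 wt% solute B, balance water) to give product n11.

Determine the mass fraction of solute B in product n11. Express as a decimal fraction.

Vapour removed = 0.810×0.335×1453 = 394.27 kg/s; concentrate = 1058.7 kg/s.
solute B reaching the mixer = 716.33 (from concentrate) + 2061×0.272 = 1276.9 kg/s.
Product flow = 1058.7 + 2061 = 3119.7 kg/s; solute B fraction = 0.409.

0.409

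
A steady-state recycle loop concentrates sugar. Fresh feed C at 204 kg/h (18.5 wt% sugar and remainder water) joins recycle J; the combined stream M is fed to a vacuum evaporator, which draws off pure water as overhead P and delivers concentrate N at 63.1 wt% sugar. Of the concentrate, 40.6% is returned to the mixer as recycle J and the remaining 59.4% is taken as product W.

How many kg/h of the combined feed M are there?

244.9 kg/h

Overall sugar balance (none leaves overhead): sugar in fresh feed = sugar in product, i.e. 204×0.185 = (1−0.406)·N·0.631.
N = 37.74/(0.631×0.594) = 100.69 kg/h.
Recycle J = 0.406×100.69 = 40.88 kg/h.
Combined feed M = 204 + 40.88 = 244.88 kg/h.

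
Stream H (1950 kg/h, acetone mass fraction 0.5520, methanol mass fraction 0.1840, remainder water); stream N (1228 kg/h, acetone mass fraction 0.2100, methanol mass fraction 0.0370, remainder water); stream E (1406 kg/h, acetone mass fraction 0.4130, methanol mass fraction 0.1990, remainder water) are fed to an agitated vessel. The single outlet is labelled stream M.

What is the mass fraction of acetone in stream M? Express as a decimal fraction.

0.4177

Total flow out = 1950 + 1228 + 1406 = 4584 kg/h.
acetone in = 1950×0.552 + 1228×0.210 + 1406×0.413 = 1915 kg/h.
acetone mass fraction in M = 1915/4584 = 0.4177.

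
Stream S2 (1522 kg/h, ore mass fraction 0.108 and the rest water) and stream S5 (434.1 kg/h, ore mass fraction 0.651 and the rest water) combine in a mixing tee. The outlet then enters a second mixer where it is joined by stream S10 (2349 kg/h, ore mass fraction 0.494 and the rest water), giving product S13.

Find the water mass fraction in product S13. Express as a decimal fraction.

Overall, product flow = 4305.1 kg/h.
water in = 1522×0.892 + 434.1×0.349 + 2349×0.506 = 2697.7 kg/h.
water fraction in S13 = 0.627.

0.627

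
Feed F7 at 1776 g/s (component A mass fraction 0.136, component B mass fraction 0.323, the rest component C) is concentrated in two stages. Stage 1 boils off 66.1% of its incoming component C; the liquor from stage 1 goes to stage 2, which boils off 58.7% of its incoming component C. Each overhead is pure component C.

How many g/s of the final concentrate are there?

949.7 g/s

component C in feed = 1776×0.541 = 960.82 g/s.
After stage 1: component C left = (1−0.661)×960.82 = 325.72; stream total = 1140.9 g/s.
After stage 2: component C left = (1−0.587)×325.72 = 134.52; final concentrate = 949.7 g/s.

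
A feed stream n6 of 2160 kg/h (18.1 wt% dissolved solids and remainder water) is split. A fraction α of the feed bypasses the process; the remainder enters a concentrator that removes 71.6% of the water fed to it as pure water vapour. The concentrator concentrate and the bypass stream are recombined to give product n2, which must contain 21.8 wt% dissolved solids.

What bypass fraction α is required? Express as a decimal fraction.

All 2160×0.181 = 390.96 kg/h of dissolved solids reaches n2, so n2 = 390.96/0.218 = 1793.4 kg/h and vapour = 366.61 kg/h.
The evaporator receives (1−α)·2160 of feed at 0.819 water and removes 0.716 of that water:
0.716×0.819×(1−α)×2160 = 366.61
(1−α) = 366.61/1266.6 = 0.2894;  α = 0.7106.

0.711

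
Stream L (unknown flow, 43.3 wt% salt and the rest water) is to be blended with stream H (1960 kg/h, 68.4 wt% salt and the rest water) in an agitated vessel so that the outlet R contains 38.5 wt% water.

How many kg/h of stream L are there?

743.1 kg/h

Let L be the unknown flow. Total out = 1960 + L.
water balance: 619.36 + 0.567·L = 0.385·(1960 + L)
(0.567 − 0.385)·L = 0.385×1960 − 619.36 = 135.24
L = 135.24 / 0.182 = 743.08 kg/h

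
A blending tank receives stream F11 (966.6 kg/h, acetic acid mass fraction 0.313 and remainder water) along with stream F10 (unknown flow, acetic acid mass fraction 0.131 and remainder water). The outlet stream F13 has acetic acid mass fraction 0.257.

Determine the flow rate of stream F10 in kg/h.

429.6 kg/h

Let F10 be the unknown flow. Total out = 966.6 + F10.
acetic acid balance: 302.55 + 0.131·F10 = 0.257·(966.6 + F10)
(0.131 − 0.257)·F10 = 0.257×966.6 − 302.55 = -54.13
F10 = -54.13 / -0.126 = 429.6 kg/h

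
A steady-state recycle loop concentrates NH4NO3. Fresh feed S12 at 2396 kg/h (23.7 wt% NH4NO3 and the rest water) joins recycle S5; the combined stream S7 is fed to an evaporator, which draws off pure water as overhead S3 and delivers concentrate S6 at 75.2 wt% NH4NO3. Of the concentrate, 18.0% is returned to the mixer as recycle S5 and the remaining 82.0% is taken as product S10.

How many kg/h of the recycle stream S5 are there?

Overall NH4NO3 balance (none leaves overhead): NH4NO3 in fresh feed = NH4NO3 in product, i.e. 2396×0.237 = (1−0.180)·S6·0.752.
S6 = 567.85/(0.752×0.820) = 920.88 kg/h.
Recycle S5 = 0.180×920.88 = 165.76 kg/h.

165.8 kg/h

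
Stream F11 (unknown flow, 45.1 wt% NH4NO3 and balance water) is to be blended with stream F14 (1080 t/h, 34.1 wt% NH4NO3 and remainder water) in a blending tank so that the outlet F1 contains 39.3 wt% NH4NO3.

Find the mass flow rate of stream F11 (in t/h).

968.3 t/h

Let F11 be the unknown flow. Total out = 1080 + F11.
NH4NO3 balance: 368.28 + 0.451·F11 = 0.393·(1080 + F11)
(0.451 − 0.393)·F11 = 0.393×1080 − 368.28 = 56.16
F11 = 56.16 / 0.058 = 968.28 t/h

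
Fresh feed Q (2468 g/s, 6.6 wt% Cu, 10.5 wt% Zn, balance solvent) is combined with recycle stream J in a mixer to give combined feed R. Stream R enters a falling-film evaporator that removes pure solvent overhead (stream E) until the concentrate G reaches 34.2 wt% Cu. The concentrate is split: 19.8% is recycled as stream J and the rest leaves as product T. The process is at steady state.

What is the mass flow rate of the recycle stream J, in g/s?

117.6 g/s

Overall Cu balance (none leaves overhead): Cu in fresh feed = Cu in product, i.e. 2468×0.066 = (1−0.198)·G·0.342.
G = 162.89/(0.342×0.802) = 593.87 g/s.
Recycle J = 0.198×593.87 = 117.59 g/s.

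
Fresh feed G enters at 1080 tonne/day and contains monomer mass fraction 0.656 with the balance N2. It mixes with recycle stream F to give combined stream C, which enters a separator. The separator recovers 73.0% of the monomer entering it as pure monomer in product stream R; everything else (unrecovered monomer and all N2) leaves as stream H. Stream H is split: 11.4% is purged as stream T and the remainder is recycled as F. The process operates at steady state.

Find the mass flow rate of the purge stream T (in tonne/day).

400.2 tonne/day

N2 enters only via G and leaves only via the purge: 1080×0.344 = 0.114×(N2 in H), and the separator passes all N2, so N2 in C = N2 in H = 3258.9 tonne/day.
monomer in C: m_A = 1080×0.656 + (1−0.114)·(1−0.730)·m_A, so m_A = 708.48/0.7608 = 931.25 tonne/day.
H = (1−0.730)×931.25 + 3258.9 = 3510.4 tonne/day.
Purge T = 0.114×3510.4 = 400.18 tonne/day.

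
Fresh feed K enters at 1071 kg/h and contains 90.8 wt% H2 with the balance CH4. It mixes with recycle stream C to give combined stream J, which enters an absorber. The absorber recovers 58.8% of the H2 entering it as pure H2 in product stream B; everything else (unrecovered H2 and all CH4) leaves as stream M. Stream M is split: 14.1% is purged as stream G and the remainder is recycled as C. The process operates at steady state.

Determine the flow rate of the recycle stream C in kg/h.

1133 kg/h

CH4 enters only via K and leaves only via the purge: 1071×0.092 = 0.141×(CH4 in M), and the absorber passes all CH4, so CH4 in J = CH4 in M = 698.81 kg/h.
H2 in J: m_A = 1071×0.908 + (1−0.141)·(1−0.588)·m_A, so m_A = 972.47/0.6461 = 1505.2 kg/h.
M = (1−0.588)×1505.2 + 698.81 = 1318.9 kg/h.
Recycle C = (1−0.141)×1318.9 = 1133 kg/h.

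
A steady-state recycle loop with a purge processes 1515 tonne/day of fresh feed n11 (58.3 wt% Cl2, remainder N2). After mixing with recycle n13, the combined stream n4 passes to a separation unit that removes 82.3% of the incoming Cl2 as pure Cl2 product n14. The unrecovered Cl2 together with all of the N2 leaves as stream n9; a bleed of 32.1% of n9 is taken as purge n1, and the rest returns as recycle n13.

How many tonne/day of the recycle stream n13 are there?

N2 enters only via n11 and leaves only via the purge: 1515×0.417 = 0.321×(N2 in n9), and the separation unit passes all N2, so N2 in n4 = N2 in n9 = 1968.1 tonne/day.
Cl2 in n4: m_A = 1515×0.583 + (1−0.321)·(1−0.823)·m_A, so m_A = 883.24/0.8798 = 1003.9 tonne/day.
n9 = (1−0.823)×1003.9 + 1968.1 = 2145.8 tonne/day.
Recycle n13 = (1−0.321)×2145.8 = 1457 tonne/day.

1457 tonne/day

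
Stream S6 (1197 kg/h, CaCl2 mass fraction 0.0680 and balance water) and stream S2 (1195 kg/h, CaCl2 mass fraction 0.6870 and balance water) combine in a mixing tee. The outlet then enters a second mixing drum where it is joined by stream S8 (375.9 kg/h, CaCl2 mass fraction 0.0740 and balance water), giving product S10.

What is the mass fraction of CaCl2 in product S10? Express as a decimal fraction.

Overall, product flow = 2767.9 kg/h.
CaCl2 in = 1197×0.068 + 1195×0.687 + 375.9×0.074 = 930.18 kg/h.
CaCl2 fraction in S10 = 0.3361.

0.3361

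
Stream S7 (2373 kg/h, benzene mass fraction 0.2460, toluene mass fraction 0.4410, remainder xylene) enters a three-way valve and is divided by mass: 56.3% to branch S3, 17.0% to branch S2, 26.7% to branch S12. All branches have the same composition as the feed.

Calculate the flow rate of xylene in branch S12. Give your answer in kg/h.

198.3 kg/h

Branch S12 total = 0.267×2373 = 633.59 kg/h.
xylene in S12 = 0.313×633.59 = 198.31 kg/h.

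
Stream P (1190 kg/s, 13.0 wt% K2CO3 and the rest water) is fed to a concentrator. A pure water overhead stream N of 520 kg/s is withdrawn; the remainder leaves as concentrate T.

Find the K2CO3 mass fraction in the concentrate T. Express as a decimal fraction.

K2CO3 is not removed: 1190×0.130 = 154.7 kg/s of K2CO3 enters T.
Concentrate = 1190 − 520 = 670 kg/s.
Mass fraction = 154.7/670 = 0.231.

0.231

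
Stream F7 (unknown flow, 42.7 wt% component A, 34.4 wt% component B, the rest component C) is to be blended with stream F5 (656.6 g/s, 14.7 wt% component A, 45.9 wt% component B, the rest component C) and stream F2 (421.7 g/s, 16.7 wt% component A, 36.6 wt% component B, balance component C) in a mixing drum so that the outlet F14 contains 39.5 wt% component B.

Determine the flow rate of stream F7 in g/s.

584.2 g/s

Let F7 be the unknown flow. Total out = 1078.3 + F7.
component B balance: 455.72 + 0.344·F7 = 0.395·(1078.3 + F7)
(0.344 − 0.395)·F7 = 0.395×1078.3 − 455.72 = -29.793
F7 = -29.793 / -0.051 = 584.18 g/s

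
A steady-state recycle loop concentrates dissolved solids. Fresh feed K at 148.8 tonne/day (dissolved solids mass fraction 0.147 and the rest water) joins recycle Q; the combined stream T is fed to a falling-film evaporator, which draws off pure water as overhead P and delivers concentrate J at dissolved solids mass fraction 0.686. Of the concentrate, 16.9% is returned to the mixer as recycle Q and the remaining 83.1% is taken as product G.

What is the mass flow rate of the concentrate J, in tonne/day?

Overall dissolved solids balance (none leaves overhead): dissolved solids in fresh feed = dissolved solids in product, i.e. 148.8×0.147 = (1−0.169)·J·0.686.
J = 21.874/(0.686×0.831) = 38.37 tonne/day.

38.37 tonne/day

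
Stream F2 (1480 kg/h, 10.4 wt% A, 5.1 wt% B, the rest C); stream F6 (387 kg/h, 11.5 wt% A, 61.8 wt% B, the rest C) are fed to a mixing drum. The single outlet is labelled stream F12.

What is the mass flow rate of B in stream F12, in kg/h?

B out = B in = 1480×0.051 + 387×0.618 = 314.65 kg/h.

314.6 kg/h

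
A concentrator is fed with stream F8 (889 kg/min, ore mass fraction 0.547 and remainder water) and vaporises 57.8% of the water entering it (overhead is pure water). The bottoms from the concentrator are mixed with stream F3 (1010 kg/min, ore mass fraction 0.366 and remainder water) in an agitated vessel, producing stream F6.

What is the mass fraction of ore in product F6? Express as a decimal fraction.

Vapour removed = 0.578×0.453×889 = 232.77 kg/min; concentrate = 656.23 kg/min.
ore reaching the mixer = 486.28 (from concentrate) + 1010×0.366 = 855.94 kg/min.
Product flow = 656.23 + 1010 = 1666.2 kg/min; ore fraction = 0.514.

0.514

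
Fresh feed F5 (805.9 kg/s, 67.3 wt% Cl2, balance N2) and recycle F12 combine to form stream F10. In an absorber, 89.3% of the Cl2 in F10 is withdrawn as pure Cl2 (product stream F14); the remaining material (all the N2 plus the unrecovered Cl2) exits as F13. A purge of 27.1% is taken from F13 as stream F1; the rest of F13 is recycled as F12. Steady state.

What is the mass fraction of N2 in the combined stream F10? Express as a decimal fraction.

N2 enters only via F5 and leaves only via the purge: 805.9×0.327 = 0.271×(N2 in F13), and the absorber passes all N2, so N2 in F10 = N2 in F13 = 972.43 kg/s.
Cl2 in F10: m_A = 805.9×0.673 + (1−0.271)·(1−0.893)·m_A, so m_A = 542.37/0.9220 = 588.26 kg/s.
F10 = 588.26 + 972.43 = 1560.7 kg/s.
N2 fraction in F10 = 972.43/1560.7 = 0.623.

0.623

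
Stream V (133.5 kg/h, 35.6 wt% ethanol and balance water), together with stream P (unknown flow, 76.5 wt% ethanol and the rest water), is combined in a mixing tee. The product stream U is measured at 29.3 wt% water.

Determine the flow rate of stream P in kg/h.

807.9 kg/h

Let P be the unknown flow. Total out = 133.5 + P.
water balance: 85.974 + 0.235·P = 0.293·(133.5 + P)
(0.235 − 0.293)·P = 0.293×133.5 − 85.974 = -46.859
P = -46.859 / -0.058 = 807.91 kg/h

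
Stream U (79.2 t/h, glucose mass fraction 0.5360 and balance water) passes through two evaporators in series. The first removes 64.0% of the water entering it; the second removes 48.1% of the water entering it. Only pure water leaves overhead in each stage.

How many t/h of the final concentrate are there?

49.32 t/h

water in feed = 79.2×0.464 = 36.749 t/h.
After stage 1: water left = (1−0.640)×36.749 = 13.23; stream total = 55.681 t/h.
After stage 2: water left = (1−0.481)×13.23 = 6.8661; final concentrate = 49.317 t/h.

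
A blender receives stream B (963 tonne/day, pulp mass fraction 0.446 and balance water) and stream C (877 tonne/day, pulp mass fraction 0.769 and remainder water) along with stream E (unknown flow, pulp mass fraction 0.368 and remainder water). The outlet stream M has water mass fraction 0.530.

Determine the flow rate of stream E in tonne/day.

Let E be the unknown flow. Total out = 1840 + E.
water balance: 736.09 + 0.632·E = 0.530·(1840 + E)
(0.632 − 0.530)·E = 0.530×1840 − 736.09 = 239.11
E = 239.11 / 0.102 = 2344.2 tonne/day

2344 tonne/day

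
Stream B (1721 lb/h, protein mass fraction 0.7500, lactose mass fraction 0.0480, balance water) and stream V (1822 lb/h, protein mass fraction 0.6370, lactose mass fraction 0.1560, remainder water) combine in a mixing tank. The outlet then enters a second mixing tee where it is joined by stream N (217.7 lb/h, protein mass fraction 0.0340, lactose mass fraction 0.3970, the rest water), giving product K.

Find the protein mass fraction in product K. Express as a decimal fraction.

0.6538

Overall, product flow = 3760.7 lb/h.
protein in = 1721×0.750 + 1822×0.637 + 217.7×0.034 = 2458.8 lb/h.
protein fraction in K = 0.6538.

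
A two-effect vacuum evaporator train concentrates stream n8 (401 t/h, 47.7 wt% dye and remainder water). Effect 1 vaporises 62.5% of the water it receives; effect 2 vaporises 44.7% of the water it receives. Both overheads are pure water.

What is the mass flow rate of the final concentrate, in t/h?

water in feed = 401×0.523 = 209.72 t/h.
After stage 1: water left = (1−0.625)×209.72 = 78.646; stream total = 269.92 t/h.
After stage 2: water left = (1−0.447)×78.646 = 43.491; final concentrate = 234.77 t/h.

234.8 t/h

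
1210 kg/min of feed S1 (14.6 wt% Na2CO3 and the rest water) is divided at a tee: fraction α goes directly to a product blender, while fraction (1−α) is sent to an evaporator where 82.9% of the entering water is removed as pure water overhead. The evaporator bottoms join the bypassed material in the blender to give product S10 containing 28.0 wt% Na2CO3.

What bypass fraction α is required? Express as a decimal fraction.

All 1210×0.146 = 176.66 kg/min of Na2CO3 reaches S10, so S10 = 176.66/0.280 = 630.93 kg/min and vapour = 579.07 kg/min.
The evaporator receives (1−α)·1210 of feed at 0.854 water and removes 0.829 of that water:
0.829×0.854×(1−α)×1210 = 579.07
(1−α) = 579.07/856.64 = 0.6760;  α = 0.3240.

0.324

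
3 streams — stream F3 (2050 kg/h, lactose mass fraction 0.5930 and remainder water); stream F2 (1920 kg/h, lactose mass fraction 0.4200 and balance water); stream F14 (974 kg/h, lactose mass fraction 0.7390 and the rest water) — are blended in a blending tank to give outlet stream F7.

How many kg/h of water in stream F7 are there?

water out = water in = 2050×0.407 + 1920×0.580 + 974×0.261 = 2202.2 kg/h.

2202 kg/h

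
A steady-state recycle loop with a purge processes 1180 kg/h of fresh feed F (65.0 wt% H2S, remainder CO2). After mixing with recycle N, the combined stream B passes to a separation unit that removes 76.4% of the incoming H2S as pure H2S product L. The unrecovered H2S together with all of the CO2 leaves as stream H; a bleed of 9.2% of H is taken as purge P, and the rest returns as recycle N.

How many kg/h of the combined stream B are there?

CO2 enters only via F and leaves only via the purge: 1180×0.350 = 0.092×(CO2 in H), and the separation unit passes all CO2, so CO2 in B = CO2 in H = 4489.1 kg/h.
H2S in B: m_A = 1180×0.650 + (1−0.092)·(1−0.764)·m_A, so m_A = 767/0.7857 = 976.18 kg/h.
B = 976.18 + 4489.1 = 5465.3 kg/h.

5465 kg/h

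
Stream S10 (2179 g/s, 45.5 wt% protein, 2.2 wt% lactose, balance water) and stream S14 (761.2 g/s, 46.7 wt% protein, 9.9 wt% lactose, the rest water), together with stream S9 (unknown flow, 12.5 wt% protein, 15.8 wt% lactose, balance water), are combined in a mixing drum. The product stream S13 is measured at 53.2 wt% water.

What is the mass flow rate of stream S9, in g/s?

509.2 g/s

Let S9 be the unknown flow. Total out = 2940.2 + S9.
water balance: 1470 + 0.717·S9 = 0.532·(2940.2 + S9)
(0.717 − 0.532)·S9 = 0.532×2940.2 − 1470 = 94.209
S9 = 94.209 / 0.185 = 509.24 g/s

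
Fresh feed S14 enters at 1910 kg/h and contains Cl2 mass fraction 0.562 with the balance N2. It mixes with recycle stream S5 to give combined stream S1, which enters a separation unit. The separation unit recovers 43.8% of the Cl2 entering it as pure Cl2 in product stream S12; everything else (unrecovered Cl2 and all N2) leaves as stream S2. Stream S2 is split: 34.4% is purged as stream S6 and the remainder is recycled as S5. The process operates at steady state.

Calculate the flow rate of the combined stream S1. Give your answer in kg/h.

4132 kg/h

N2 enters only via S14 and leaves only via the purge: 1910×0.438 = 0.344×(N2 in S2), and the separation unit passes all N2, so N2 in S1 = N2 in S2 = 2431.9 kg/h.
Cl2 in S1: m_A = 1910×0.562 + (1−0.344)·(1−0.438)·m_A, so m_A = 1073.4/0.6313 = 1700.3 kg/h.
S1 = 1700.3 + 2431.9 = 4132.2 kg/h.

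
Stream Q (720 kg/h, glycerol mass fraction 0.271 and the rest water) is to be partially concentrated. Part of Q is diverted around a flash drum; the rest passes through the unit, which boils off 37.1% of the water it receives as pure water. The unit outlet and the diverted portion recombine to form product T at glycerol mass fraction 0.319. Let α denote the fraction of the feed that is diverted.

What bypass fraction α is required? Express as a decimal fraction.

All 720×0.271 = 195.12 kg/h of glycerol reaches T, so T = 195.12/0.319 = 611.66 kg/h and vapour = 108.34 kg/h.
The evaporator receives (1−α)·720 of feed at 0.729 water and removes 0.371 of that water:
0.371×0.729×(1−α)×720 = 108.34
(1−α) = 108.34/194.73 = 0.5564;  α = 0.4436.

0.444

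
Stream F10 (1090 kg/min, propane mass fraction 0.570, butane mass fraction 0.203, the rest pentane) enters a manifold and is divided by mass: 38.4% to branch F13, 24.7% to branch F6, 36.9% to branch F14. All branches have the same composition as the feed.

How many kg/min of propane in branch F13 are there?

238.6 kg/min

Branch F13 total = 0.384×1090 = 418.56 kg/min.
propane in F13 = 0.570×418.56 = 238.58 kg/min.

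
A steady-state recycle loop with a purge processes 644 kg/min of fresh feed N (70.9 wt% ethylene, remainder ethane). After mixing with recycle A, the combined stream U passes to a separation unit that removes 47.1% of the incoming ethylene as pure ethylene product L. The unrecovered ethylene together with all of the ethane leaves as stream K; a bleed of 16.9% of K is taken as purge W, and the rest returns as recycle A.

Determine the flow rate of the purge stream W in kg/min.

260.2 kg/min

ethane enters only via N and leaves only via the purge: 644×0.291 = 0.169×(ethane in K), and the separation unit passes all ethane, so ethane in U = ethane in K = 1108.9 kg/min.
ethylene in U: m_A = 644×0.709 + (1−0.169)·(1−0.471)·m_A, so m_A = 456.6/0.5604 = 814.77 kg/min.
K = (1−0.471)×814.77 + 1108.9 = 1539.9 kg/min.
Purge W = 0.169×1539.9 = 260.24 kg/min.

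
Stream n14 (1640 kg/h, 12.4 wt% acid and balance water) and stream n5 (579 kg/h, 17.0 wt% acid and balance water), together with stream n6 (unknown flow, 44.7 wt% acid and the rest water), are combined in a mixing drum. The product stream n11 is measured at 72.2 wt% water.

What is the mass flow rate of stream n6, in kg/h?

Let n6 be the unknown flow. Total out = 2219 + n6.
water balance: 1917.2 + 0.553·n6 = 0.722·(2219 + n6)
(0.553 − 0.722)·n6 = 0.722×2219 − 1917.2 = -315.09
n6 = -315.09 / -0.169 = 1864.4 kg/h

1864 kg/h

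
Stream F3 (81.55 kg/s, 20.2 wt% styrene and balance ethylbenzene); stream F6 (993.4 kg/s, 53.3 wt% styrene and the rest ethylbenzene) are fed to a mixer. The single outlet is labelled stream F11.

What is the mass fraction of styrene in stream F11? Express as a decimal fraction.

Total flow out = 81.55 + 993.4 = 1075 kg/s.
styrene in = 81.55×0.202 + 993.4×0.533 = 545.96 kg/s.
styrene mass fraction in F11 = 545.96/1075 = 0.508.

0.508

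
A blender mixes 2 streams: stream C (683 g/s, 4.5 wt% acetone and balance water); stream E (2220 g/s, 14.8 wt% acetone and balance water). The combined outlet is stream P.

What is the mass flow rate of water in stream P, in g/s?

water out = water in = 683×0.955 + 2220×0.852 = 2543.7 g/s.

2544 g/s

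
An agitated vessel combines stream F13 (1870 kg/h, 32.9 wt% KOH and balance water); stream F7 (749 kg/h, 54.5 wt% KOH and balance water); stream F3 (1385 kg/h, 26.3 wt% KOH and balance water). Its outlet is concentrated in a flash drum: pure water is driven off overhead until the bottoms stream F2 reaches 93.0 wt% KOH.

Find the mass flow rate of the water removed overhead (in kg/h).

2512 kg/h

KOH entering = 1870×0.329 + 749×0.545 + 1385×0.263 = 1387.7 kg/h.
All KOH reports to F2, so F2 = 1387.7/0.930 = 1492.1 kg/h.
Total feed = 4004 kg/h; overhead = 4004 − 1492.1 = 2511.9 kg/h.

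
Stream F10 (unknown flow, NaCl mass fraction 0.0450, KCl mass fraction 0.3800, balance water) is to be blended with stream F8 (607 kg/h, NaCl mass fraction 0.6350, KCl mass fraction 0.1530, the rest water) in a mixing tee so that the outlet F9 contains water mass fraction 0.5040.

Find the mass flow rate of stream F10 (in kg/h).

2496 kg/h

Let F10 be the unknown flow. Total out = 607 + F10.
water balance: 128.68 + 0.575·F10 = 0.504·(607 + F10)
(0.575 − 0.504)·F10 = 0.504×607 − 128.68 = 177.24
F10 = 177.24 / 0.071 = 2496.4 kg/h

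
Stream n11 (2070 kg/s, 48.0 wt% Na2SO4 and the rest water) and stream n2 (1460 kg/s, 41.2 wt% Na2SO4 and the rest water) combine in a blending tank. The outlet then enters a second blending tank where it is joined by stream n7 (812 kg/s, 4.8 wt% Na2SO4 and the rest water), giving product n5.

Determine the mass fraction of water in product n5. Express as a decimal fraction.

Overall, product flow = 4342 kg/s.
water in = 2070×0.520 + 1460×0.588 + 812×0.952 = 2707.9 kg/s.
water fraction in n5 = 0.624.

0.624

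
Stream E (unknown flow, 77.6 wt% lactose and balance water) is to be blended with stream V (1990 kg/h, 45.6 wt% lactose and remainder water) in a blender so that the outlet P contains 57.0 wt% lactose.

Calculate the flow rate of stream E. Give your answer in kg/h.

1101 kg/h

Let E be the unknown flow. Total out = 1990 + E.
lactose balance: 907.44 + 0.776·E = 0.570·(1990 + E)
(0.776 − 0.570)·E = 0.570×1990 − 907.44 = 226.86
E = 226.86 / 0.206 = 1101.3 kg/h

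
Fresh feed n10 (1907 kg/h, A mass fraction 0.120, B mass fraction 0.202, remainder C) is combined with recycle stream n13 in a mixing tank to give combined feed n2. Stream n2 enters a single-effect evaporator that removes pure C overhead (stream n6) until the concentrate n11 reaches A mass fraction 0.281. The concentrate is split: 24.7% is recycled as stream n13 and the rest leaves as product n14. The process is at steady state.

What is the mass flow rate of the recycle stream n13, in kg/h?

267.1 kg/h

Overall A balance (none leaves overhead): A in fresh feed = A in product, i.e. 1907×0.120 = (1−0.247)·n11·0.281.
n11 = 228.84/(0.281×0.753) = 1081.5 kg/h.
Recycle n13 = 0.247×1081.5 = 267.13 kg/h.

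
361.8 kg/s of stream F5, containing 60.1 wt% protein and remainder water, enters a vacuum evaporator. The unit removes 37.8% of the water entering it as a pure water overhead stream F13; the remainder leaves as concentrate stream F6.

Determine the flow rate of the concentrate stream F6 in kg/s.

307.2 kg/s

water entering = 361.8×0.399 = 144.36 kg/s; overhead removed = 0.378×144.36 = 54.567 kg/s.
Concentrate = 361.8 − 54.567 = 307.23 kg/s.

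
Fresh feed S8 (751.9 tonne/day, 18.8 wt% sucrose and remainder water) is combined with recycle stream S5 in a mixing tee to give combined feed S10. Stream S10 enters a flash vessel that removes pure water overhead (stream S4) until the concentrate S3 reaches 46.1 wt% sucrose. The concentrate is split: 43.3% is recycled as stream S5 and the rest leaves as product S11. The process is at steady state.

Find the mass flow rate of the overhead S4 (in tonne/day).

Overall sucrose balance (none leaves overhead): sucrose in fresh feed = sucrose in product, i.e. 751.9×0.188 = (1−0.433)·S3·0.461.
S3 = 141.36/(0.461×0.567) = 540.8 tonne/day.
Recycle S5 = 0.433×540.8 = 234.16 tonne/day.
Combined feed S10 = 751.9 + 234.16 = 986.06 tonne/day.
Overhead S4 = S10 − S3 = 986.06 − 540.8 = 445.27 tonne/day.

445.3 tonne/day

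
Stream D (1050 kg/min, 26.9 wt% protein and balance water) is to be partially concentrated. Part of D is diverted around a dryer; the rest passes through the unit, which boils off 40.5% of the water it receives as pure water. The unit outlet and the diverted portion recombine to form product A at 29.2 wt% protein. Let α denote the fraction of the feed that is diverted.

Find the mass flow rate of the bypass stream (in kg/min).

All 1050×0.269 = 282.45 kg/min of protein reaches A, so A = 282.45/0.292 = 967.29 kg/min and vapour = 82.705 kg/min.
The evaporator receives (1−α)·1050 of feed at 0.731 water and removes 0.405 of that water:
0.405×0.731×(1−α)×1050 = 82.705
(1−α) = 82.705/310.86 = 0.2661;  α = 0.7339.
Bypass flow = 0.7339×1050 = 770.64 kg/min.

770.6 kg/min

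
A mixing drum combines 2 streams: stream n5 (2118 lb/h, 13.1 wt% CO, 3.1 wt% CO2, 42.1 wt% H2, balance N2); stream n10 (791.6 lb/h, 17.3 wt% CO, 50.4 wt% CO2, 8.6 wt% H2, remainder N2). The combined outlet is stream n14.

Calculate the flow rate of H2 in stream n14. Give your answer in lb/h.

959.8 lb/h

H2 out = H2 in = 2118×0.421 + 791.6×0.086 = 959.76 lb/h.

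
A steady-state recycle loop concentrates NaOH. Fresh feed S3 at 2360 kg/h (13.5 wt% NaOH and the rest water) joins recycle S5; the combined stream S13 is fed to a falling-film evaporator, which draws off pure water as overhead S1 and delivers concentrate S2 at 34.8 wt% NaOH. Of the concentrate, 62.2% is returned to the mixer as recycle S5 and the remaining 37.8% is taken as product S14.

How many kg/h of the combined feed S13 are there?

Overall NaOH balance (none leaves overhead): NaOH in fresh feed = NaOH in product, i.e. 2360×0.135 = (1−0.622)·S2·0.348.
S2 = 318.6/(0.348×0.378) = 2422 kg/h.
Recycle S5 = 0.622×2422 = 1506.5 kg/h.
Combined feed S13 = 2360 + 1506.5 = 3866.5 kg/h.

3866 kg/h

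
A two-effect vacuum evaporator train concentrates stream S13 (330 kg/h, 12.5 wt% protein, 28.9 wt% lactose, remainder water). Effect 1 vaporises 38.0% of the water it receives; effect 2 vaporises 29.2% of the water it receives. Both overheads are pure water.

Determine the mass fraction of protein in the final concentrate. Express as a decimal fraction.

0.1862

water in feed = 330×0.586 = 193.38 kg/h.
After stage 1: water left = (1−0.380)×193.38 = 119.9; stream total = 256.52 kg/h.
After stage 2: water left = (1−0.292)×119.9 = 84.886; final concentrate = 221.51 kg/h.
protein fraction = 41.25/221.51 = 0.1862.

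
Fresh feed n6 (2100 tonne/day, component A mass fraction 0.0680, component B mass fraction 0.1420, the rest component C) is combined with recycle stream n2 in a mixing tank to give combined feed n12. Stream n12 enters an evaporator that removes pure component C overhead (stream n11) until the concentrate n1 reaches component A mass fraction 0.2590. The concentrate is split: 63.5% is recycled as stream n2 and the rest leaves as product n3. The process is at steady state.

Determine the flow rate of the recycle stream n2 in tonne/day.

959.2 tonne/day

Overall component A balance (none leaves overhead): component A in fresh feed = component A in product, i.e. 2100×0.068 = (1−0.635)·n1·0.259.
n1 = 142.8/(0.259×0.365) = 1510.6 tonne/day.
Recycle n2 = 0.635×1510.6 = 959.2 tonne/day.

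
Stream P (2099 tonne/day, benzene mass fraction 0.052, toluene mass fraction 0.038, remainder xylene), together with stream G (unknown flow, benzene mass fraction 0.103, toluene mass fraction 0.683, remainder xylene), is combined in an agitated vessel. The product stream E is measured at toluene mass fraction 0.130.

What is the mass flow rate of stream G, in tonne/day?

349.2 tonne/day

Let G be the unknown flow. Total out = 2099 + G.
toluene balance: 79.762 + 0.683·G = 0.130·(2099 + G)
(0.683 − 0.130)·G = 0.130×2099 − 79.762 = 193.11
G = 193.11 / 0.553 = 349.2 tonne/day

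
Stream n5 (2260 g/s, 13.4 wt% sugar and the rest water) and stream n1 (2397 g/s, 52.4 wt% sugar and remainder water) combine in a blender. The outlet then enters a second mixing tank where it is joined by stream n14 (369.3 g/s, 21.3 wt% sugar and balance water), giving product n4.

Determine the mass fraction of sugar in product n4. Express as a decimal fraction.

0.326

Overall, product flow = 5026.3 g/s.
sugar in = 2260×0.134 + 2397×0.524 + 369.3×0.213 = 1637.5 g/s.
sugar fraction in n4 = 0.326.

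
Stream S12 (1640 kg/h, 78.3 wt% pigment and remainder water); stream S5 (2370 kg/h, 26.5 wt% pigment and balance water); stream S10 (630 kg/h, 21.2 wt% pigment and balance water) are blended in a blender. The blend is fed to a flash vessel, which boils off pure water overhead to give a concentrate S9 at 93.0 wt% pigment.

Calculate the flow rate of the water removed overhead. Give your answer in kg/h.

2440 kg/h

pigment entering = 1640×0.783 + 2370×0.265 + 630×0.212 = 2045.7 kg/h.
All pigment reports to S9, so S9 = 2045.7/0.930 = 2199.7 kg/h.
Total feed = 4640 kg/h; overhead = 4640 − 2199.7 = 2440.3 kg/h.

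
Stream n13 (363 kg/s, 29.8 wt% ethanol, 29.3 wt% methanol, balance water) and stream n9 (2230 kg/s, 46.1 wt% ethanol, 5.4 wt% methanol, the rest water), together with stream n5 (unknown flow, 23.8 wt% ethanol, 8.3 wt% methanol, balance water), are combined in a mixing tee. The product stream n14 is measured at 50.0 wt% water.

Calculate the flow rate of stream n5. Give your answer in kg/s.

Let n5 be the unknown flow. Total out = 2593 + n5.
water balance: 1230 + 0.679·n5 = 0.500·(2593 + n5)
(0.679 − 0.500)·n5 = 0.500×2593 − 1230 = 66.483
n5 = 66.483 / 0.179 = 371.41 kg/s

371.4 kg/s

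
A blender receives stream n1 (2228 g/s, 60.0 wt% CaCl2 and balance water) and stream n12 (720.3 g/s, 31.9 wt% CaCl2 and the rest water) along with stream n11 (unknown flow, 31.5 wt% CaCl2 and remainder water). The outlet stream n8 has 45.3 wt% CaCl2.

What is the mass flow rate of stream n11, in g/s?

Let n11 be the unknown flow. Total out = 2948.3 + n11.
CaCl2 balance: 1566.6 + 0.315·n11 = 0.453·(2948.3 + n11)
(0.315 − 0.453)·n11 = 0.453×2948.3 − 1566.6 = -231
n11 = -231 / -0.138 = 1673.9 g/s

1674 g/s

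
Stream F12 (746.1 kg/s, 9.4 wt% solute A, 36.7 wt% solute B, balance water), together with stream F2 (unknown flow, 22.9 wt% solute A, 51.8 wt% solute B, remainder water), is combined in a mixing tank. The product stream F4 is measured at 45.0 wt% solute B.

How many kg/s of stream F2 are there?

Let F2 be the unknown flow. Total out = 746.1 + F2.
solute B balance: 273.82 + 0.518·F2 = 0.450·(746.1 + F2)
(0.518 − 0.450)·F2 = 0.450×746.1 − 273.82 = 61.926
F2 = 61.926 / 0.068 = 910.68 kg/s

910.7 kg/s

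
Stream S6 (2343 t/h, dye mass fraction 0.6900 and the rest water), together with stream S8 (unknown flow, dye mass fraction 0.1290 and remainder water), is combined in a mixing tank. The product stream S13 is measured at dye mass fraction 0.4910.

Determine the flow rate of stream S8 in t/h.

Let S8 be the unknown flow. Total out = 2343 + S8.
dye balance: 1616.7 + 0.129·S8 = 0.491·(2343 + S8)
(0.129 − 0.491)·S8 = 0.491×2343 − 1616.7 = -466.26
S8 = -466.26 / -0.362 = 1288 t/h

1288 t/h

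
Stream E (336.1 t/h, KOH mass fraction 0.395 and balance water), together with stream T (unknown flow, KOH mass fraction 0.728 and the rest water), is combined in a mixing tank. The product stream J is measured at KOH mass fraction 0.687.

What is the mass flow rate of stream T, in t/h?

2394 t/h

Let T be the unknown flow. Total out = 336.1 + T.
KOH balance: 132.76 + 0.728·T = 0.687·(336.1 + T)
(0.728 − 0.687)·T = 0.687×336.1 − 132.76 = 98.141
T = 98.141 / 0.041 = 2393.7 t/h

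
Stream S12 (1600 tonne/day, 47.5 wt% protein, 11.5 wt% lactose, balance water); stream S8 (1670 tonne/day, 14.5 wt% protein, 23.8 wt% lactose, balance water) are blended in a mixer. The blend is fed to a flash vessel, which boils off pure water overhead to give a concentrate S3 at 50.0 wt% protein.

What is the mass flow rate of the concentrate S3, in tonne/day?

2004 tonne/day

protein entering = 1600×0.475 + 1670×0.145 = 1002.1 tonne/day.
All protein reports to S3, so S3 = 1002.1/0.500 = 2004.3 tonne/day.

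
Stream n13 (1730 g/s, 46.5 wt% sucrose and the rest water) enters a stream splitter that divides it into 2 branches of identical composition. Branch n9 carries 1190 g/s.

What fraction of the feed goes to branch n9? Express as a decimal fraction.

0.688

Fraction to n9 = 1190/1730 = 0.6879.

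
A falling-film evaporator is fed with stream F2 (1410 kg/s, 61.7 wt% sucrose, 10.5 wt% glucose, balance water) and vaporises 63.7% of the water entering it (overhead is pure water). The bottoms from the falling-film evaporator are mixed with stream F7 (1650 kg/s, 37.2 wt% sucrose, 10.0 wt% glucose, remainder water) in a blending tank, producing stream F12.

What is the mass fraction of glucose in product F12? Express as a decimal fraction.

Vapour removed = 0.637×0.278×1410 = 249.69 kg/s; concentrate = 1160.3 kg/s.
glucose reaching the mixer = 148.05 (from concentrate) + 1650×0.100 = 313.05 kg/s.
Product flow = 1160.3 + 1650 = 2810.3 kg/s; glucose fraction = 0.1114.

0.1114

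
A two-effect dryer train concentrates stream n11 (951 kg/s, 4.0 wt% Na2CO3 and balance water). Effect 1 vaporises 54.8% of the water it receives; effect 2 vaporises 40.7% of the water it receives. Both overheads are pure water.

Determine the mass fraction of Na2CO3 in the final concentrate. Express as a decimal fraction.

water in feed = 951×0.960 = 912.96 kg/s.
After stage 1: water left = (1−0.548)×912.96 = 412.66; stream total = 450.7 kg/s.
After stage 2: water left = (1−0.407)×412.66 = 244.71; final concentrate = 282.75 kg/s.
Na2CO3 fraction = 38.04/282.75 = 0.135.

0.135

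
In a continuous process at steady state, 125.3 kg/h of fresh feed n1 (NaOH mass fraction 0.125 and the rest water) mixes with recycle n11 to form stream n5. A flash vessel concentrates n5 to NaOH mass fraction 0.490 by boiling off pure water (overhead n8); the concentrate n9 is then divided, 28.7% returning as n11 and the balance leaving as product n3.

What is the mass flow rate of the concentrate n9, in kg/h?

Overall NaOH balance (none leaves overhead): NaOH in fresh feed = NaOH in product, i.e. 125.3×0.125 = (1−0.287)·n9·0.490.
n9 = 15.662/(0.490×0.713) = 44.831 kg/h.

44.83 kg/h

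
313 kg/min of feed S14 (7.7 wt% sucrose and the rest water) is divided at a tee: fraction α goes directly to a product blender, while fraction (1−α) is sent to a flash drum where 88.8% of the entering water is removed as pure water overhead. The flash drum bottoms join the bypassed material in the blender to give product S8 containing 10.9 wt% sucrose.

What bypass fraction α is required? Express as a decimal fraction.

0.642

All 313×0.077 = 24.101 kg/min of sucrose reaches S8, so S8 = 24.101/0.109 = 221.11 kg/min and vapour = 91.89 kg/min.
The evaporator receives (1−α)·313 of feed at 0.923 water and removes 0.888 of that water:
0.888×0.923×(1−α)×313 = 91.89
(1−α) = 91.89/256.54 = 0.3582;  α = 0.6418.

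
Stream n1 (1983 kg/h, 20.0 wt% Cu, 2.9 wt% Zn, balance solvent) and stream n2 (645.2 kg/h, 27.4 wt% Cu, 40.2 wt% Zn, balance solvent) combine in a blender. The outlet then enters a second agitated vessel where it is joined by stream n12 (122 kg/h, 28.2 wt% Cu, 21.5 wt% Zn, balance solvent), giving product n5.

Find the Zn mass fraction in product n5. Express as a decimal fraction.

0.125

Overall, product flow = 2750.2 kg/h.
Zn in = 1983×0.029 + 645.2×0.402 + 122×0.215 = 343.11 kg/h.
Zn fraction in n5 = 0.125.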